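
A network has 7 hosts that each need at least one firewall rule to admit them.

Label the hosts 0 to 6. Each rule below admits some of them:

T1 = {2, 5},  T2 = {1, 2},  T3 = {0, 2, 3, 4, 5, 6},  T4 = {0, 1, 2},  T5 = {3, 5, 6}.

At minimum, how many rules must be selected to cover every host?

T3 and T4 together: T3 ∪ T4 = {0, 1, 2, 3, 4, 5, 6} — every host is covered.
No single rule has all 7 hosts (the largest, T3, has 6), so 2 is optimal.

2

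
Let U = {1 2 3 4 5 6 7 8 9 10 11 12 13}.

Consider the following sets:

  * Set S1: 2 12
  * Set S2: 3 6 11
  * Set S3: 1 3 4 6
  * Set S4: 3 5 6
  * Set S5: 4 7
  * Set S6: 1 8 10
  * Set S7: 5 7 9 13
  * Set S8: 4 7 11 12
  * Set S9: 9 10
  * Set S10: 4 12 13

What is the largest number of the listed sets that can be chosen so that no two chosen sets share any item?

S1, S4, S5, S9 are pairwise disjoint (S1={2,12}; S4={3,5,6}; S5={4,7}; S9={9,10}).
Every remaining set overlaps one of these, and no 5 of the listed sets are pairwise disjoint, so 4 is the maximum.

4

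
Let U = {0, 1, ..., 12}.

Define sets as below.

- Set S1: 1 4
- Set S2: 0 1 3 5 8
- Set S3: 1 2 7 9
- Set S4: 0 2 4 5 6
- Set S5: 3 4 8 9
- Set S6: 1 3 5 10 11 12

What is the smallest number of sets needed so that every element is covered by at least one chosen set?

4

S2, S3, S4, and S6 cover everything between them: the union {0, 1, 2, 3, 4, 5, 6, 7, 8, 9, 10, 11, 12} is all of U.
No 3 of the 6 sets cover everything (all 20 combinations miss at least one element), so 4 is optimal.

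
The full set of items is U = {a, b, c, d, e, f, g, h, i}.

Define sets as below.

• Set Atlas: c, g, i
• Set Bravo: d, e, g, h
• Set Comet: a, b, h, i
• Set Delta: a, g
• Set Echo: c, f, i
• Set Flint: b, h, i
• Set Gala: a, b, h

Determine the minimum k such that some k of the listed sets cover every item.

Take {Bravo, Comet, Echo}. Their union is {a, b, c, d, e, f, g, h, i}, which is all 9 items.
Each set has at most 4 items, and 2·4 = 8 < 9 — so at least 3 sets are needed, and 3 is optimal.

3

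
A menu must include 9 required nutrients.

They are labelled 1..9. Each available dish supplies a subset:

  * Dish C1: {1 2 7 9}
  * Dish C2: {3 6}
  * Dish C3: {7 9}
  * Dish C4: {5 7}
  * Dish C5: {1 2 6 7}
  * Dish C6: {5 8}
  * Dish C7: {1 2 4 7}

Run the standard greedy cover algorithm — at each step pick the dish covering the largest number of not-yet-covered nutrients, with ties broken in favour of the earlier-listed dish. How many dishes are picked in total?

4

Greedy: pick C1 (covers 4 new) → pick C2 (covers 2 new) → pick C6 (covers 2 new) → pick C7 (covers 1 new). Total picks: 4.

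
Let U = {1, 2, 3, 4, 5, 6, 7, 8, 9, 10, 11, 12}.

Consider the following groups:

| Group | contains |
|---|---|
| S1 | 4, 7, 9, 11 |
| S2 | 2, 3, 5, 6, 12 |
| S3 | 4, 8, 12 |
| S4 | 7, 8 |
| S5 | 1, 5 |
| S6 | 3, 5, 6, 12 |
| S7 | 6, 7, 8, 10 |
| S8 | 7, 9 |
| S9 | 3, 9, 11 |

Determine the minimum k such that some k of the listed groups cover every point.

4

S1 and S2 and S5 and S7 together: S1 ∪ S2 ∪ S5 ∪ S7 = {1, 2, 3, 4, 5, 6, 7, 8, 9, 10, 11, 12} — every point is covered.
Only S5 contains 1, so S5 is forced; the remaining 10 points need at least 3 more groups (each remaining group adds at most 4) — so at least 4 groups are needed, and 4 is optimal.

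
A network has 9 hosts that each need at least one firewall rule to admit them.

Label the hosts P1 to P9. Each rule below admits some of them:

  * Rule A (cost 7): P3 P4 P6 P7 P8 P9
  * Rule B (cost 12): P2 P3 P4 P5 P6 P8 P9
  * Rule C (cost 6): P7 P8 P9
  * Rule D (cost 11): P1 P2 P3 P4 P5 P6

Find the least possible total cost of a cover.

17

C, D together cover every host (C ∪ D = {P1, P2, P3, P4, P5, P6, P7, P8, P9}); total cost 6 + 11 = 17.
The greedy pick A, D costs 18; no covering selection beats 17.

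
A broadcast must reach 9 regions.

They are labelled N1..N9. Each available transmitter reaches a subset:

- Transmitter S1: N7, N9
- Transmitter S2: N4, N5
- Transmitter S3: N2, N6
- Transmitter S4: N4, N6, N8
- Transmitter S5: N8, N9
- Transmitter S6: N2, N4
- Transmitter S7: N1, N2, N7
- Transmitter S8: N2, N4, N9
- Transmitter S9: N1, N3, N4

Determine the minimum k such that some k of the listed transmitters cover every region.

5

Take {S2, S3, S5, S7, S9}. Their union is {N1, N2, N3, N4, N5, N6, N7, N8, N9}, which is all 9 regions.
No 4 of the 9 transmitters cover everything (all 126 combinations miss at least one region), so 5 is optimal.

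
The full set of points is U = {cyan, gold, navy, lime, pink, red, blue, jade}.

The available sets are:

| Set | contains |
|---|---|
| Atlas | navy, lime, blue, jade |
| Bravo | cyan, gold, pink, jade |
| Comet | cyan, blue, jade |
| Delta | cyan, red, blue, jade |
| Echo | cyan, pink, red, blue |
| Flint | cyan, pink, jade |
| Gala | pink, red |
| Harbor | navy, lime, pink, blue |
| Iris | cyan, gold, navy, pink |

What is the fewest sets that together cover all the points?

Atlas and Gala and Iris together: Atlas ∪ Gala ∪ Iris = {cyan, gold, navy, lime, pink, red, blue, jade} — every point is covered.
No 2 of the 9 sets cover everything (all 36 combinations miss at least one point), so 3 is optimal.

3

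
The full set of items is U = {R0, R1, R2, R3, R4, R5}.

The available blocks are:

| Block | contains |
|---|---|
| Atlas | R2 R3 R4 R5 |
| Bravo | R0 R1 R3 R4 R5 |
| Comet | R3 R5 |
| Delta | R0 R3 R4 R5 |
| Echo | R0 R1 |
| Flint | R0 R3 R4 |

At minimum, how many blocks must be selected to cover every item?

Atlas and Echo cover everything between them: the union {R0, R1, R2, R3, R4, R5} is all of U.
No single block has all 6 items (the largest, Bravo, has 5), so 2 is optimal.

2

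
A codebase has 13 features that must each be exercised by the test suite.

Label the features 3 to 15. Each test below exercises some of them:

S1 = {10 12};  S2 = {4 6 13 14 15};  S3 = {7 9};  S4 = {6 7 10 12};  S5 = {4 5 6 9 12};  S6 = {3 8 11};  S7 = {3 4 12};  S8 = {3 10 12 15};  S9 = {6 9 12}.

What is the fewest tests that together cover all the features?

Take {S2, S4, S5, S6}. Their union is {3, 4, 5, 6, 7, 8, 9, 10, 11, 12, 13, 14, 15}, which is all 13 features.
Only S5 contains 5, so S5 is forced; the remaining 8 features need at least 3 more tests (each remaining test adds at most 3) — so at least 4 tests are needed, and 4 is optimal.

4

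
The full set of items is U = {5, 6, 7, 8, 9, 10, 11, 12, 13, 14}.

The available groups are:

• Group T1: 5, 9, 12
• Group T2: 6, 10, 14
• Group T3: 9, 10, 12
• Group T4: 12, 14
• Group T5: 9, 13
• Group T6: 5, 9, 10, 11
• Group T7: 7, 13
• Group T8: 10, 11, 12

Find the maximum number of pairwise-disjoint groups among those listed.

T4, T6, T7 are pairwise disjoint (T4={12,14}; T6={5,9,10,11}; T7={7,13}).
Every remaining group overlaps one of these, and no 4 of the listed groups are pairwise disjoint, so 3 is the maximum.

3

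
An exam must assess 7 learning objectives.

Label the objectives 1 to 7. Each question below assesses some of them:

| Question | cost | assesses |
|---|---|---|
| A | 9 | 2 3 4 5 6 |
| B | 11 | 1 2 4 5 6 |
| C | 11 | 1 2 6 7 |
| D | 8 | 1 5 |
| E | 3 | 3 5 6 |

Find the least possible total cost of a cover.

A, C together cover every objective (A ∪ C = {1, 2, 3, 4, 5, 6, 7}); total cost 9 + 11 = 20.
The greedy pick E, B, C costs 25; no covering selection beats 20.

20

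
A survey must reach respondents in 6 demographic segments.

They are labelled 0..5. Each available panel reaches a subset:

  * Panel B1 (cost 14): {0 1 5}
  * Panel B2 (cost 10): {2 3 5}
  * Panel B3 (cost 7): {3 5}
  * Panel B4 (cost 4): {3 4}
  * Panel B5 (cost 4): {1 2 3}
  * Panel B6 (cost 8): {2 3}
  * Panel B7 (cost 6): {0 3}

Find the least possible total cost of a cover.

B3, B4, B5, B7 together cover every segment (B3 ∪ B4 ∪ B5 ∪ B7 = {0, 1, 2, 3, 4, 5}); total cost 7 + 4 + 4 + 6 = 21.
No covering selection has total cost below 21.

21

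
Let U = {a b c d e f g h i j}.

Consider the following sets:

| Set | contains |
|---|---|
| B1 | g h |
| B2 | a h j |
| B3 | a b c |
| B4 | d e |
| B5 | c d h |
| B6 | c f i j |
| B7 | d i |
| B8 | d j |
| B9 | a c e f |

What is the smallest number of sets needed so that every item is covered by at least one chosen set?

4

Take {B1, B3, B4, B6}. Their union is {a, b, c, d, e, f, g, h, i, j}, which is all 10 items.
Only B3 contains b, so B3 is forced; the remaining 7 items need at least 3 more sets (each remaining set adds at most 3) — so at least 4 sets are needed, and 4 is optimal.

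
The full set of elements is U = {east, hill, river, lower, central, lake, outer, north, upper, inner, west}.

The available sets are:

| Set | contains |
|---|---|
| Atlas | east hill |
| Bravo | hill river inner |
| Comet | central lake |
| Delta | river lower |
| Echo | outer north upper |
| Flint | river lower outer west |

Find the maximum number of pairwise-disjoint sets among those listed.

4

Atlas, Comet, Delta, Echo are pairwise disjoint (Atlas={east,hill}; Comet={central,lake}; Delta={river,lower}; Echo={outer,north,upper}).
Every remaining set overlaps one of these, and no 5 of the listed sets are pairwise disjoint, so 4 is the maximum.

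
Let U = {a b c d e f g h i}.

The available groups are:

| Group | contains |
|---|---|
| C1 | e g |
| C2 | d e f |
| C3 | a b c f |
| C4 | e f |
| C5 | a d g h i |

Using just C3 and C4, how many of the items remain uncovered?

4

Union of C3, C4 = {a, b, c, e, f}.
Not covered: d, g, h, i — 4 items.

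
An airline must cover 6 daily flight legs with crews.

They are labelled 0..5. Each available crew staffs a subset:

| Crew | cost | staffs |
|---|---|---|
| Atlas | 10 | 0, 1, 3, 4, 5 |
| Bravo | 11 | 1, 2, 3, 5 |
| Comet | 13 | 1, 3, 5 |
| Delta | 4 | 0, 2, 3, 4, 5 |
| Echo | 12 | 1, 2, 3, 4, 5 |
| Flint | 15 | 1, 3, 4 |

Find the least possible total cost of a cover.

14

Atlas, Delta together cover every leg (Atlas ∪ Delta = {0, 1, 2, 3, 4, 5}); total cost 10 + 4 = 14.
No covering selection has total cost below 14.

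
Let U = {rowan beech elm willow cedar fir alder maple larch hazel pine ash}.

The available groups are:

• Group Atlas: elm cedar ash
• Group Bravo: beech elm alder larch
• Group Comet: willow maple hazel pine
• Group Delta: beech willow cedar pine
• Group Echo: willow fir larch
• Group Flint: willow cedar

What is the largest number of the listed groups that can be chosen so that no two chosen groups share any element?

Atlas, Comet are pairwise disjoint (Atlas={elm,cedar,ash}; Comet={willow,maple,hazel,pine}).
Every remaining group overlaps one of these, and no 3 of the listed groups are pairwise disjoint, so 2 is the maximum.

2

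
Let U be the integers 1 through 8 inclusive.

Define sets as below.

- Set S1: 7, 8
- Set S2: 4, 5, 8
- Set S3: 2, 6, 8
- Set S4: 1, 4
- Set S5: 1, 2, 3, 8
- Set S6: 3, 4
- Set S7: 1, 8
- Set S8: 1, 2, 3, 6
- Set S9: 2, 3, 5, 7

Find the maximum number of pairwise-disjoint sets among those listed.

2

S2, S8 are pairwise disjoint (S2={4,5,8}; S8={1,2,3,6}).
Every remaining set overlaps one of these, and no 3 of the listed sets are pairwise disjoint, so 2 is the maximum.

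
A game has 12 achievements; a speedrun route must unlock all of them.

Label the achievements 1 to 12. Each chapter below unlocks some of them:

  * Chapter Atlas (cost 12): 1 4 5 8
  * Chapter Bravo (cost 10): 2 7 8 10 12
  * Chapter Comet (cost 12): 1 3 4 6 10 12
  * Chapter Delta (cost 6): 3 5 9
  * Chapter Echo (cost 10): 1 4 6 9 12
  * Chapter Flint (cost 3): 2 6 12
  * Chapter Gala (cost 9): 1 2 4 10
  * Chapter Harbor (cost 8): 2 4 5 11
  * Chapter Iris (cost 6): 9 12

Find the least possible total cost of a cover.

34

Bravo, Delta, Echo, Harbor together cover every achievement (Bravo ∪ Delta ∪ Echo ∪ Harbor = {1, 2, 3, 4, 5, 6, 7, 8, 9, 10, 11, 12}); total cost 10 + 6 + 10 + 8 = 34.
The greedy pick Flint, Delta, Gala, Bravo, Harbor costs 36; no covering selection beats 34.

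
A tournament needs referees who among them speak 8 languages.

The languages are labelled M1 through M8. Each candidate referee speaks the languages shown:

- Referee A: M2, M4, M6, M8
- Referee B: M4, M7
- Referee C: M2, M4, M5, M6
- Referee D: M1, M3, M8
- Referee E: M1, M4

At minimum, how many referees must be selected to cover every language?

3

B and C and D together: B ∪ C ∪ D = {M1, M2, M3, M4, M5, M6, M7, M8} — every language is covered.
Only D contains M3, so D is forced; the remaining 5 languages need at least 2 more referees (each remaining referee adds at most 4) — so at least 3 referees are needed, and 3 is optimal.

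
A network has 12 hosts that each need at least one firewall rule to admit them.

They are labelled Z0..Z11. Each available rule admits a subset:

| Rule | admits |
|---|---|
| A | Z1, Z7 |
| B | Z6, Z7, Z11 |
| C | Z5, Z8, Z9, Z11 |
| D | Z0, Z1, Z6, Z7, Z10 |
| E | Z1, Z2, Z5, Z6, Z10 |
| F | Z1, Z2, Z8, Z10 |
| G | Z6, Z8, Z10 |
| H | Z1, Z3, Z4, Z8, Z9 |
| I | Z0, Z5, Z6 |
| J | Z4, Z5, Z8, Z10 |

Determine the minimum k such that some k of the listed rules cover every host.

Take {C, D, F, H}. Their union is {Z0, Z1, Z2, Z3, Z4, Z5, Z6, Z7, Z8, Z9, Z10, Z11}, which is all 12 hosts.
No 3 of the 10 rules cover everything (all 120 combinations miss at least one host), so 4 is optimal.

4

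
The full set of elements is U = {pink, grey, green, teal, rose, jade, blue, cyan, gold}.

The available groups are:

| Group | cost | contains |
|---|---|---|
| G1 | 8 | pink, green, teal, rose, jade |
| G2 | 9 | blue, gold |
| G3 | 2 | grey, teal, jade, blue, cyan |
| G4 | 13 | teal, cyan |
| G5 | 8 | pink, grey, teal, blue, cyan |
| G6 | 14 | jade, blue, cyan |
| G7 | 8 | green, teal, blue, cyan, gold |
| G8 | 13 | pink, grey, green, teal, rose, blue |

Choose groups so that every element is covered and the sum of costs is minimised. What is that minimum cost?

18

G1, G3, G7 together cover every element (G1 ∪ G3 ∪ G7 = {pink, grey, green, teal, rose, jade, blue, cyan, gold}); total cost 8 + 2 + 8 = 18.
No covering selection has total cost below 18.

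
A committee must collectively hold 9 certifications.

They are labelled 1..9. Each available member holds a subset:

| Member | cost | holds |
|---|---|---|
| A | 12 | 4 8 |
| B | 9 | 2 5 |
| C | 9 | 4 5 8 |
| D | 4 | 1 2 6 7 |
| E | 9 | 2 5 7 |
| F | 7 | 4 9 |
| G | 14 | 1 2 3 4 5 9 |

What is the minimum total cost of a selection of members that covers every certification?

C, D, G together cover every certification (C ∪ D ∪ G = {1, 2, 3, 4, 5, 6, 7, 8, 9}); total cost 9 + 4 + 14 = 27.
The greedy pick D, C, F, G costs 34; no covering selection beats 27.

27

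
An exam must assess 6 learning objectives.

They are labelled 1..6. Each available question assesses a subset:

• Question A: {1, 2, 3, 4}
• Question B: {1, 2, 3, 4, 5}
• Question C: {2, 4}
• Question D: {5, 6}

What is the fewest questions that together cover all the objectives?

2

Take {B, D}. Their union is {1, 2, 3, 4, 5, 6}, which is all 6 objectives.
No single question has all 6 objectives (the largest, B, has 5), so 2 is optimal.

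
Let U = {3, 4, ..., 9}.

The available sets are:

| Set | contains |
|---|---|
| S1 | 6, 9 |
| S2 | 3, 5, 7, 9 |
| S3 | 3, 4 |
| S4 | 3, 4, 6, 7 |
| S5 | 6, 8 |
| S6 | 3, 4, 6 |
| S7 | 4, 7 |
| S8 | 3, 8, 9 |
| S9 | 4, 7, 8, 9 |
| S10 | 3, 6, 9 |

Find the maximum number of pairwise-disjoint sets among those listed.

S7, S8 are pairwise disjoint (S7={4,7}; S8={3,8,9}).
Every remaining set overlaps one of these, and no 3 of the listed sets are pairwise disjoint, so 2 is the maximum.

2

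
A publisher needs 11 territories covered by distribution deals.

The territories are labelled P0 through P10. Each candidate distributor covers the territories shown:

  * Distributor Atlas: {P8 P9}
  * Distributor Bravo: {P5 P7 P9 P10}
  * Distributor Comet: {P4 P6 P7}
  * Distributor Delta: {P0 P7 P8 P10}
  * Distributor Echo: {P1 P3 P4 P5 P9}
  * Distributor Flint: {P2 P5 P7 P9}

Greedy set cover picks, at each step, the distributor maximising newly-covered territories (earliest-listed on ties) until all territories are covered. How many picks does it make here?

Greedy: pick Echo (covers 5 new) → pick Delta (covers 4 new) → pick Comet (covers 1 new) → pick Flint (covers 1 new). Total picks: 4.

4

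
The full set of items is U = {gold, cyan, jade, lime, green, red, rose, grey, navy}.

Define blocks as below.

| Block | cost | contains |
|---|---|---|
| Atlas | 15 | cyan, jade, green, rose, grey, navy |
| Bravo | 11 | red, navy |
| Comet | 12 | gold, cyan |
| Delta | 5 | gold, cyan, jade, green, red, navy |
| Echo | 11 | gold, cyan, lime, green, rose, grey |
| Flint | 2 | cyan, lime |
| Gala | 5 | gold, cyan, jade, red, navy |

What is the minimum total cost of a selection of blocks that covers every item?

16

Delta, Echo together cover every item (Delta ∪ Echo = {gold, cyan, jade, lime, green, red, rose, grey, navy}); total cost 5 + 11 = 16.
The greedy pick Delta, Flint, Echo costs 18; no covering selection beats 16.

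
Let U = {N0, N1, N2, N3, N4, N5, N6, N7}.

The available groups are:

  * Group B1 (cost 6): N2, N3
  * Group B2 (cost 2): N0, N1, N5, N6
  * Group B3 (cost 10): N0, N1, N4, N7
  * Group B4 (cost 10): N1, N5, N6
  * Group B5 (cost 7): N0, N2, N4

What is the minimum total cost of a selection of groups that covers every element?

18

B1, B2, B3 together cover every element (B1 ∪ B2 ∪ B3 = {N0, N1, N2, N3, N4, N5, N6, N7}); total cost 6 + 2 + 10 = 18.
No covering selection has total cost below 18.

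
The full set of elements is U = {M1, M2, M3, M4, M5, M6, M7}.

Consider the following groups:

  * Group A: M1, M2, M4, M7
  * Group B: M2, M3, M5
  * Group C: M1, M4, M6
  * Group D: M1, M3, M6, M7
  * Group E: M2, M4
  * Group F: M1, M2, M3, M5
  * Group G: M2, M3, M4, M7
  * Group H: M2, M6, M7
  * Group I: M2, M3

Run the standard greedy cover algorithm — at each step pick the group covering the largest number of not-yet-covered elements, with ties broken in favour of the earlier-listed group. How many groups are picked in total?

3

Greedy: pick A (covers 4 new) → pick B (covers 2 new) → pick C (covers 1 new). Total picks: 3.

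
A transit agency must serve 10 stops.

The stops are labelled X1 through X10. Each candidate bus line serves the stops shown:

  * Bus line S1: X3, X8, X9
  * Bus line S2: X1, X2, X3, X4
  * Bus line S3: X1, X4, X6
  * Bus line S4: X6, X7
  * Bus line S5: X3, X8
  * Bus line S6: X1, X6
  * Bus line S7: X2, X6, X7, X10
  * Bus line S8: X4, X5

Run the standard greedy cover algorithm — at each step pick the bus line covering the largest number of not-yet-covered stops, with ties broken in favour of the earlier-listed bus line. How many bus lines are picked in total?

Greedy: pick S2 (covers 4 new) → pick S7 (covers 3 new) → pick S1 (covers 2 new) → pick S8 (covers 1 new). Total picks: 4.

4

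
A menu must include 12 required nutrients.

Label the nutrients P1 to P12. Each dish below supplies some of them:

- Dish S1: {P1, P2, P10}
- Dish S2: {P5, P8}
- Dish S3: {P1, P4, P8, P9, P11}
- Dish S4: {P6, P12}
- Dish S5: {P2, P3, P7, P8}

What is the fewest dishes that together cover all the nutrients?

Take {S1, S2, S3, S4, S5}. Their union is {P1, P2, P3, P4, P5, P6, P7, P8, P9, P10, P11, P12}, which is all 12 nutrients.
No 4 of the 5 dishes cover everything (all 5 combinations miss at least one nutrient), so 5 is optimal.

5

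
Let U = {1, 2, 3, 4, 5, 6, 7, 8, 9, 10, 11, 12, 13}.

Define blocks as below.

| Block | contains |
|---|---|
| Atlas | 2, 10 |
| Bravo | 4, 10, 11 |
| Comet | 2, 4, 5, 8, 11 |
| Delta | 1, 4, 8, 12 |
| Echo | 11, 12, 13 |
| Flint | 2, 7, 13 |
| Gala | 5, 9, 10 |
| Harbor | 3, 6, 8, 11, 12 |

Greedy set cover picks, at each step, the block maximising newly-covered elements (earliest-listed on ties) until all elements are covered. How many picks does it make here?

Greedy: pick Comet (covers 5 new) → pick Harbor (covers 3 new) → pick Flint (covers 2 new) → pick Gala (covers 2 new) → pick Delta (covers 1 new). Total picks: 5.
(The true minimum cover uses only 4 blocks, so greedy is not optimal here.)

5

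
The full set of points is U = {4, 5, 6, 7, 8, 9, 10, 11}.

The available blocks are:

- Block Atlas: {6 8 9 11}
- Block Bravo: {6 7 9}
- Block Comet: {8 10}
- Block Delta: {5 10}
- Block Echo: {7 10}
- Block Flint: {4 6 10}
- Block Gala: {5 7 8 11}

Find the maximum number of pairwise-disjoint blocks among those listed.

2

Flint, Gala are pairwise disjoint (Flint={4,6,10}; Gala={5,7,8,11}).
Every remaining block overlaps one of these, and no 3 of the listed blocks are pairwise disjoint, so 2 is the maximum.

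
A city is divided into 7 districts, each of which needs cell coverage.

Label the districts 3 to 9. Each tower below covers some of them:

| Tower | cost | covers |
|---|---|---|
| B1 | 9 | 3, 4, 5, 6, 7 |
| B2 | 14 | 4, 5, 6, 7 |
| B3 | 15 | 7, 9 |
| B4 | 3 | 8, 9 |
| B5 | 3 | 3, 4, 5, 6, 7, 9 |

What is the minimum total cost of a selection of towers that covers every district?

6

B4, B5 together cover every district (B4 ∪ B5 = {3, 4, 5, 6, 7, 8, 9}); total cost 3 + 3 = 6.
No covering selection has total cost below 6.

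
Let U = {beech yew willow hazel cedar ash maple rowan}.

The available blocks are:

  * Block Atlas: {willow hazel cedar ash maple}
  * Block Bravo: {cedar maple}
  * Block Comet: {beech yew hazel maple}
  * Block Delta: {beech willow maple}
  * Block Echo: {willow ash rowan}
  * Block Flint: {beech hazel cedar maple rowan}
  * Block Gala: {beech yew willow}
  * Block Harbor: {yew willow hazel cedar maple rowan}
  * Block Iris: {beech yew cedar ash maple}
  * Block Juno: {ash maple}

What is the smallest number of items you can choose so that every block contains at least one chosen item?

2

The 2 items {willow, maple} hit every block.
The blocks Bravo, Echo are pairwise disjoint, so any hitting set needs a separate item for each — at least 2. Hence 2 is optimal.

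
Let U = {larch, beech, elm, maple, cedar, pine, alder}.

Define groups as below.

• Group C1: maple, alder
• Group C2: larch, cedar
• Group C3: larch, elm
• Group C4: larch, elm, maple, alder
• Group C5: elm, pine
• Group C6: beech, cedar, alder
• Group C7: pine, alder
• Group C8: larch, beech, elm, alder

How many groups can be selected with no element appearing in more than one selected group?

3

C1, C2, C5 are pairwise disjoint (C1={maple,alder}; C2={larch,cedar}; C5={elm,pine}).
Every remaining group overlaps one of these, and no 4 of the listed groups are pairwise disjoint, so 3 is the maximum.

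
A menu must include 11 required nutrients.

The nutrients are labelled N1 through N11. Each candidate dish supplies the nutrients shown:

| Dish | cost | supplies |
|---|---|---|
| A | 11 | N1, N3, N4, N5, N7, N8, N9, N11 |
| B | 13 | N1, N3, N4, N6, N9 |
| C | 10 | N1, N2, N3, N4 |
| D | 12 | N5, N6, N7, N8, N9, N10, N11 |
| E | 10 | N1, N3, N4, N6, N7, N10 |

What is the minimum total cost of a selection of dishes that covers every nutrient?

C, D together cover every nutrient (C ∪ D = {N1, N2, N3, N4, N5, N6, N7, N8, N9, N10, N11}); total cost 10 + 12 = 22.
The greedy pick A, E, C costs 31; no covering selection beats 22.

22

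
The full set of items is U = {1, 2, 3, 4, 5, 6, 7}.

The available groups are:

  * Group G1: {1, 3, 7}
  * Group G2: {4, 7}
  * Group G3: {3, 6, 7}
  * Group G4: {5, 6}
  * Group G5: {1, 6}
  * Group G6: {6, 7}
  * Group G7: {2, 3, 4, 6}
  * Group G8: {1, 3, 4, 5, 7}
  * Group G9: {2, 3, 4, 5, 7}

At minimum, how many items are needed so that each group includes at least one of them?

2

H = {6, 7} meets every group (each contains at least one member of H), and |H| = 2.
The groups G1, G4 are pairwise disjoint, so any hitting set needs a separate item for each — at least 2. Hence 2 is optimal.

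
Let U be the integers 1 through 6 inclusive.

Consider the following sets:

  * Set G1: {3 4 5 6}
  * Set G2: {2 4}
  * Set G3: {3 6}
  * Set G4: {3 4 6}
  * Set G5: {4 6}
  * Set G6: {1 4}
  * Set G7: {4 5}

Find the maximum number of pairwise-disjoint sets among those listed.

2

G2, G3 are pairwise disjoint (G2={2,4}; G3={3,6}).
Every remaining set overlaps one of these, and no 3 of the listed sets are pairwise disjoint, so 2 is the maximum.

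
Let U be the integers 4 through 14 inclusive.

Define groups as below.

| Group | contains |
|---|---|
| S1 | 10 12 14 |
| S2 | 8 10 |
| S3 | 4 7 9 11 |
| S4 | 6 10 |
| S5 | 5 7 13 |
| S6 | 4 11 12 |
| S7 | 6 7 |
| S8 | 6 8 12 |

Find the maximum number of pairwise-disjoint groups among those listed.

3

S4, S5, S6 are pairwise disjoint (S4={6,10}; S5={5,7,13}; S6={4,11,12}).
Every remaining group overlaps one of these, and no 4 of the listed groups are pairwise disjoint, so 3 is the maximum.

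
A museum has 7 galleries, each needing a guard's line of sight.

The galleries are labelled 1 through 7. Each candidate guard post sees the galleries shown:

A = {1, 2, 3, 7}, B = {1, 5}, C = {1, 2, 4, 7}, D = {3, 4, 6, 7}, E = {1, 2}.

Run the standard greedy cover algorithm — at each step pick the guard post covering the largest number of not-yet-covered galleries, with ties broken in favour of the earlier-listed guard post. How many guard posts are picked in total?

Greedy: pick A (covers 4 new) → pick D (covers 2 new) → pick B (covers 1 new). Total picks: 3.

3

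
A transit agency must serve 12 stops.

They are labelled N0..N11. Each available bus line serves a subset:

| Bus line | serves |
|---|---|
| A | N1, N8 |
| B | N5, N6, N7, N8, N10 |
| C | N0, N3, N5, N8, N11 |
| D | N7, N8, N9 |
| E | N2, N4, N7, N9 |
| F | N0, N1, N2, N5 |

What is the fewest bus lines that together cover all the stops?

Take {A, B, C, E}. Their union is {N0, N1, N2, N3, N4, N5, N6, N7, N8, N9, N10, N11}, which is all 12 stops.
Only B contains N6, so B is forced; the remaining 7 stops need at least 3 more bus lines (each remaining bus line adds at most 3) — so at least 4 bus lines are needed, and 4 is optimal.

4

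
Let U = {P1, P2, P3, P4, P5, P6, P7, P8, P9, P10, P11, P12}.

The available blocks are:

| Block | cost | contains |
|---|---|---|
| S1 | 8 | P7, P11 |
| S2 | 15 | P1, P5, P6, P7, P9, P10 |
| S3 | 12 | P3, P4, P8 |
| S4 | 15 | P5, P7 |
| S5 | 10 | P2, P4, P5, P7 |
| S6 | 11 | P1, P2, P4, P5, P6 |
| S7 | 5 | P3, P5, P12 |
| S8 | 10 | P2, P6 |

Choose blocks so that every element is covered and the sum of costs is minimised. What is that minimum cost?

S1, S2, S3, S5, S7 together cover every element (S1 ∪ S2 ∪ S3 ∪ S5 ∪ S7 = {P1, P2, P3, P4, P5, P6, P7, P8, P9, P10, P11, P12}); total cost 8 + 15 + 12 + 10 + 5 = 50.
The greedy pick S7, S6, S1, S2, S3 costs 51; no covering selection beats 50.

50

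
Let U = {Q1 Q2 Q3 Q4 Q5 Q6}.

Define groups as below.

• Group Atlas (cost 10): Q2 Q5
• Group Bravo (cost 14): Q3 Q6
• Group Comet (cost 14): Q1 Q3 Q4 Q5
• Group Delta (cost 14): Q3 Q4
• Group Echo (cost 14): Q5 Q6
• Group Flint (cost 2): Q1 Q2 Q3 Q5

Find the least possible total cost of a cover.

30

Bravo, Comet, Flint together cover every element (Bravo ∪ Comet ∪ Flint = {Q1, Q2, Q3, Q4, Q5, Q6}); total cost 14 + 14 + 2 = 30.
No covering selection has total cost below 30.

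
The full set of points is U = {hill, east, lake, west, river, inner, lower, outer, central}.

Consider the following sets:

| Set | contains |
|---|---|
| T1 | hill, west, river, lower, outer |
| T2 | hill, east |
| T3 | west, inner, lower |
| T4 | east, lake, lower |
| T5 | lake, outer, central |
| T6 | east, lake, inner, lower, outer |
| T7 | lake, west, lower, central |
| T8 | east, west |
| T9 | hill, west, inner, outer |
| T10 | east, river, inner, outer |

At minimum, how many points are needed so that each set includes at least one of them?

H = {east, west, central} meets every set (each contains at least one member of H), and |H| = 3.
The sets T2, T3, T5 are pairwise disjoint, so any hitting set needs a separate point for each — at least 3. Hence 3 is optimal.

3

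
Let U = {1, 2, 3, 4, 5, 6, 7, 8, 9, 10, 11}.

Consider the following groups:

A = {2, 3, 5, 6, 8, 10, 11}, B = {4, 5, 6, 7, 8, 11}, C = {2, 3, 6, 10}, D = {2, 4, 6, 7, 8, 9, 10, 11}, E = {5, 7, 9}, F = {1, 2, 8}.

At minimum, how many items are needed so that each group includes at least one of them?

The 2 items {2, 7} hit every group.
The groups E, F are pairwise disjoint, so any hitting set needs a separate item for each — at least 2. Hence 2 is optimal.

2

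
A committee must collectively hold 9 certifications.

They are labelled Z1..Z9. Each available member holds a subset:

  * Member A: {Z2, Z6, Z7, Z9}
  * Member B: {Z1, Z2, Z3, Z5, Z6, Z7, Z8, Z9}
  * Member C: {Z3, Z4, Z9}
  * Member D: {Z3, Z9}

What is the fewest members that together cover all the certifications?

Take {B, C}. Their union is {Z1, Z2, Z3, Z4, Z5, Z6, Z7, Z8, Z9}, which is all 9 certifications.
No single member has all 9 certifications (the largest, B, has 8), so 2 is optimal.

2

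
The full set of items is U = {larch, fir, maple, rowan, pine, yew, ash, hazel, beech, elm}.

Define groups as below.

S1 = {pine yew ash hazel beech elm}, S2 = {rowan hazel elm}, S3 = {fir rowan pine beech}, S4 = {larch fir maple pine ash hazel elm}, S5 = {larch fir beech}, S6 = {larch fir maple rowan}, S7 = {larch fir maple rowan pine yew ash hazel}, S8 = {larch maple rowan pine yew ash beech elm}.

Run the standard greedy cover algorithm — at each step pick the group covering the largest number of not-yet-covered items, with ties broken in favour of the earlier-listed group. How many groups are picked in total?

Greedy: pick S7 (covers 8 new) → pick S1 (covers 2 new). Total picks: 2.

2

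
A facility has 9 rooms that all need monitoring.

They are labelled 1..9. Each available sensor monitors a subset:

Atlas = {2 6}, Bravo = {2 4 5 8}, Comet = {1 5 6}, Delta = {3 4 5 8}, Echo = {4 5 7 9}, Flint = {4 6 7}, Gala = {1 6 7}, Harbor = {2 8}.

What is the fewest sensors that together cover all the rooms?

Atlas and Comet and Delta and Echo together: Atlas ∪ Comet ∪ Delta ∪ Echo = {1, 2, 3, 4, 5, 6, 7, 8, 9} — every room is covered.
Only Echo contains 9, so Echo is forced; the remaining 5 rooms need at least 3 more sensors (each remaining sensor adds at most 2) — so at least 4 sensors are needed, and 4 is optimal.

4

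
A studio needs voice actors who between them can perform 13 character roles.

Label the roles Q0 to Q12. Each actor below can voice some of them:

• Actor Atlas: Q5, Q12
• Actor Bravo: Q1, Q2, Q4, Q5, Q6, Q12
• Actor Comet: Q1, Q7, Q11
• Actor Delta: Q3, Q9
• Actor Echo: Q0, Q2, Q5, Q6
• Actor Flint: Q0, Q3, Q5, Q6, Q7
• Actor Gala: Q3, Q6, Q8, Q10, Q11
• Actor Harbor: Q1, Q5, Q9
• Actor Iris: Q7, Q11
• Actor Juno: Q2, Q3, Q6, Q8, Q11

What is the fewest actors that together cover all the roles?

4

Bravo and Flint and Gala and Harbor together: Bravo ∪ Flint ∪ Gala ∪ Harbor = {Q0, Q1, Q2, Q3, Q4, Q5, Q6, Q7, Q8, Q9, Q10, Q11, Q12} — every role is covered.
No 3 of the 10 actors cover everything (all 120 combinations miss at least one role), so 4 is optimal.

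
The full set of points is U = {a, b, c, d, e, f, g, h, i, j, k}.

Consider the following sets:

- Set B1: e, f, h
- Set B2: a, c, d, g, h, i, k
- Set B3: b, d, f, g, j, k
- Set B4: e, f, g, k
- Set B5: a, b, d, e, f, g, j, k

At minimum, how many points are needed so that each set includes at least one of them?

The 2 points {e, k} hit every set.
No single point lies in every set, so at least 2 are needed and 2 is optimal.

2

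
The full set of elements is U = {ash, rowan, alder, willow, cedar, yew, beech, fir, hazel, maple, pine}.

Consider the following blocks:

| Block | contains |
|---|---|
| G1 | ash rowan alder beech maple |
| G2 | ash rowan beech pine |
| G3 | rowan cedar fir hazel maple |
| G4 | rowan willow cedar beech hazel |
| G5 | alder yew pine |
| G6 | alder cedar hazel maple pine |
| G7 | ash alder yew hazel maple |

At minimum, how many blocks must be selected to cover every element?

4

G2, G3, G4, and G5 cover everything between them: the union {ash, rowan, alder, willow, cedar, yew, beech, fir, hazel, maple, pine} is all of U.
No 3 of the 7 blocks cover everything (all 35 combinations miss at least one element), so 4 is optimal.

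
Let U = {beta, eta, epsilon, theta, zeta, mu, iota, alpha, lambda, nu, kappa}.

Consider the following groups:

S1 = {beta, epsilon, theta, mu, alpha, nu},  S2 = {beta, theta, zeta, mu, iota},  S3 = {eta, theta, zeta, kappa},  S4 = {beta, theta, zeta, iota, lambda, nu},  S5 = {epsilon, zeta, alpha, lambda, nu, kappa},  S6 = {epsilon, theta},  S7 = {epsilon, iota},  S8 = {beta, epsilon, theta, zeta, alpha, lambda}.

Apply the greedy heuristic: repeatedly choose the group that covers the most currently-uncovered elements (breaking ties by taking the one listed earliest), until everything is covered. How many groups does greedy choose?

Greedy: pick S1 (covers 6 new) → pick S3 (covers 3 new) → pick S4 (covers 2 new). Total picks: 3.

3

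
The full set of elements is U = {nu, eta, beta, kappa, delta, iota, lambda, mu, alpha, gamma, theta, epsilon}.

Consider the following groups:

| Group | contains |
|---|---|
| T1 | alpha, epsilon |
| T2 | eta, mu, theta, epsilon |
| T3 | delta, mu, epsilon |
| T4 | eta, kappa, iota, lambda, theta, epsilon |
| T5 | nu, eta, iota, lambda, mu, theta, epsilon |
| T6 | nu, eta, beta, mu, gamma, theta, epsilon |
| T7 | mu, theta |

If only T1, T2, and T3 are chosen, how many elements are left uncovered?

Union of T1, T2, T3 = {eta, delta, mu, alpha, theta, epsilon}.
Not covered: nu, beta, kappa, iota, lambda, gamma — 6 elements.

6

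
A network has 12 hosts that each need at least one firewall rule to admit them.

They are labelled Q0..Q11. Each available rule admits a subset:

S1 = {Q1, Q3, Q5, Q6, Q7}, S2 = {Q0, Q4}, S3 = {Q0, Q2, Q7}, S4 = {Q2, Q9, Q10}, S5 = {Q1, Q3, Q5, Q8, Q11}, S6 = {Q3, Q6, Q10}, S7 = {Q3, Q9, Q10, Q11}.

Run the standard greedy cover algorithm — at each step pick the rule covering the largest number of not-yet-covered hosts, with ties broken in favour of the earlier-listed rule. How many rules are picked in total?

Greedy: pick S1 (covers 5 new) → pick S4 (covers 3 new) → pick S2 (covers 2 new) → pick S5 (covers 2 new). Total picks: 4.

4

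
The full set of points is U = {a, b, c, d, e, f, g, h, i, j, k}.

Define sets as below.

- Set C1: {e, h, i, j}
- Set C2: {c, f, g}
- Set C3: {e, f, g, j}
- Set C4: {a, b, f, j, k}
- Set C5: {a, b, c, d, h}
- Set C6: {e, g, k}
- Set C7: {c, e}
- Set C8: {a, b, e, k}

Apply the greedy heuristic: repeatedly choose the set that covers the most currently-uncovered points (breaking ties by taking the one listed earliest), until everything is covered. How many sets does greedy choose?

Greedy: pick C4 (covers 5 new) → pick C1 (covers 3 new) → pick C2 (covers 2 new) → pick C5 (covers 1 new). Total picks: 4.

4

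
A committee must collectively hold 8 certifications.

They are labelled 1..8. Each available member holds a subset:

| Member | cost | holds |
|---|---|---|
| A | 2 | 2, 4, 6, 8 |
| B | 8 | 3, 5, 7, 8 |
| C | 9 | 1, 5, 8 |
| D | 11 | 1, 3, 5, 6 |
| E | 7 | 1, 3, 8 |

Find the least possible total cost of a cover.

17

A, B, E together cover every certification (A ∪ B ∪ E = {1, 2, 3, 4, 5, 6, 7, 8}); total cost 2 + 8 + 7 = 17.
No covering selection has total cost below 17.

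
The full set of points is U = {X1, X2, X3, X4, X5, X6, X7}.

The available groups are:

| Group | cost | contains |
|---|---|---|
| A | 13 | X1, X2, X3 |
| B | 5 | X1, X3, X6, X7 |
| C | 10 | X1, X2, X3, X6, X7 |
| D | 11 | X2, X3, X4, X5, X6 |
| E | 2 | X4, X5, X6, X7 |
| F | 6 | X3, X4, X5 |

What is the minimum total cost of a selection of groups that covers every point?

12

C, E together cover every point (C ∪ E = {X1, X2, X3, X4, X5, X6, X7}); total cost 10 + 2 = 12.
The greedy pick E, B, C costs 17; no covering selection beats 12.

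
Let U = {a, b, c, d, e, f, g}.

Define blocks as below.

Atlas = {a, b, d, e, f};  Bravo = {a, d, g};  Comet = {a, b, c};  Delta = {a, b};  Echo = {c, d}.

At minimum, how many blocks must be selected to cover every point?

3

Take {Atlas, Bravo, Echo}. Their union is {a, b, c, d, e, f, g}, which is all 7 points.
Only Atlas contains e, so Atlas is forced; the remaining 2 points need at least 2 more blocks (each remaining block adds at most 1) — so at least 3 blocks are needed, and 3 is optimal.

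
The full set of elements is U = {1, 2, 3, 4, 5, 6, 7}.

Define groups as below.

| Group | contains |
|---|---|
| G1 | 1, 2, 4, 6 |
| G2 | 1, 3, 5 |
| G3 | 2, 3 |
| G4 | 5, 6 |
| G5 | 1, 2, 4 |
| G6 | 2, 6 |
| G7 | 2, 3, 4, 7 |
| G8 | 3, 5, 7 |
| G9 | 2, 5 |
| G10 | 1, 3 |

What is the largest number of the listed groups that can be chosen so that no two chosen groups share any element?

G6, G10 are pairwise disjoint (G6={2,6}; G10={1,3}).
Every remaining group overlaps one of these, and no 3 of the listed groups are pairwise disjoint, so 2 is the maximum.

2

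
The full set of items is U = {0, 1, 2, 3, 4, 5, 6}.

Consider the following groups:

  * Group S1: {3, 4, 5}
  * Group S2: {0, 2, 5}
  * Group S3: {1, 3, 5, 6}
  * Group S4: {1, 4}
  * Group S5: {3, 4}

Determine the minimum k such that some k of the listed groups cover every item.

Take {S1, S2, S3}. Their union is {0, 1, 2, 3, 4, 5, 6}, which is all 7 items.
Only S2 contains 0, so S2 is forced; the remaining 4 items need at least 2 more groups (each remaining group adds at most 3) — so at least 3 groups are needed, and 3 is optimal.

3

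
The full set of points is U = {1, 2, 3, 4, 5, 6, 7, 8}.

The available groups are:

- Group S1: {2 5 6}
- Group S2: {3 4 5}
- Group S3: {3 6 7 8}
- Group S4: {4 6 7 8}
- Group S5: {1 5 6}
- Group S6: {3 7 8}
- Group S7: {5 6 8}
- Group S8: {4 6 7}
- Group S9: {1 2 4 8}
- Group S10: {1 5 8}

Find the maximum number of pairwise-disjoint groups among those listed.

S1, S6 are pairwise disjoint (S1={2,5,6}; S6={3,7,8}).
Every remaining group overlaps one of these, and no 3 of the listed groups are pairwise disjoint, so 2 is the maximum.

2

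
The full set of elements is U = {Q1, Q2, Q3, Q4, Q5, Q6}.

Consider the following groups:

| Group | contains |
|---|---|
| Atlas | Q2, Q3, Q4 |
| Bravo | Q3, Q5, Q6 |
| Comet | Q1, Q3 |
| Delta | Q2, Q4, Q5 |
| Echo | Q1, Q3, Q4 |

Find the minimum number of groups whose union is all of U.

3

Atlas, Bravo, and Comet cover everything between them: the union {Q1, Q2, Q3, Q4, Q5, Q6} is all of U.
Only Bravo contains Q6, so Bravo is forced; the remaining 3 elements need at least 2 more groups (each remaining group adds at most 2) — so at least 3 groups are needed, and 3 is optimal.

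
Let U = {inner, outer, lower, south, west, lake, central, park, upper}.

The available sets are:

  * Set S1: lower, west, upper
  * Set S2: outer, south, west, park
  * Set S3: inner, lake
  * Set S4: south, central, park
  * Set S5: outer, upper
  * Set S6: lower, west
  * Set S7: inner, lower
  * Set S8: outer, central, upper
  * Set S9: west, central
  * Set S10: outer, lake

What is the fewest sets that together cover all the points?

4

Take {S1, S2, S3, S9}. Their union is {inner, outer, lower, south, west, lake, central, park, upper}, which is all 9 points.
No 3 of the 10 sets cover everything (all 120 combinations miss at least one point), so 4 is optimal.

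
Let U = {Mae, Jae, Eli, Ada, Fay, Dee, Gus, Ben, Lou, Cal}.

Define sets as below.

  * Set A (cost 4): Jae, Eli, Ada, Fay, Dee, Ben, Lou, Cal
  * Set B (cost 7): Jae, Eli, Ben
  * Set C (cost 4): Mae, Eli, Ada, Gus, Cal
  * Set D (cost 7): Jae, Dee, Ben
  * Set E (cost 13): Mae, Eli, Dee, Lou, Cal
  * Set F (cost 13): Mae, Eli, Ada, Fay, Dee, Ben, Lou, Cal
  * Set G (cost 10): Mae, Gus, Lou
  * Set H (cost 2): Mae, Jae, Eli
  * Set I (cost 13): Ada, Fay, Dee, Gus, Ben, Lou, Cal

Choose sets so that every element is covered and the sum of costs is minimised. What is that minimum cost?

A, C together cover every element (A ∪ C = {Mae, Jae, Eli, Ada, Fay, Dee, Gus, Ben, Lou, Cal}); total cost 4 + 4 = 8.
No covering selection has total cost below 8.

8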